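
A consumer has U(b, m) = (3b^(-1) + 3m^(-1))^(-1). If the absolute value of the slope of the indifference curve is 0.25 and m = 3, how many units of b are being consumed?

b = 6

For CES with ρ = -1, MRS = (m/b)^2.
Setting (3/b)^2 = 0.25 gives 3/b = 0.5 and b = 6.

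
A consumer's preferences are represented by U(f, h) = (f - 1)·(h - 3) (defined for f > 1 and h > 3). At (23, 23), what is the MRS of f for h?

MRS = 10/11

MU_f = (h−3), MU_h = (f−1).
MRS = (h−3)/(f−1).
At (23, 23): MRS = 10/11.
So at (23, 23) the consumer would give up 10/11 units of h for one more unit of f.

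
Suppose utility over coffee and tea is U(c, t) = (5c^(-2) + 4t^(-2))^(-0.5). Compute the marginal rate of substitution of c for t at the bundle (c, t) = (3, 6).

For CES with ρ = -2, MRS = (5/4)·(t/c)^3.
At (3, 6): MRS = 10.
The indifference curve has slope −10 at this bundle.

MRS = 10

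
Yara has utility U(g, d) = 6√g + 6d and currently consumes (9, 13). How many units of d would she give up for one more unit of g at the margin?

MU_g = 6/(2√g), MU_d = 6.
MRS = 6/(2√g) ÷ 6.
At (9, 13): MRS = 1/6.
So at (9, 13) the consumer would give up 1/6 units of d for one more unit of g.

MRS = 1/6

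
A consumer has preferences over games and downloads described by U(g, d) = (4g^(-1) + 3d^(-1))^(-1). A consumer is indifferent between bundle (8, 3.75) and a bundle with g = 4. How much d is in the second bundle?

U depends on (g, d) only through S = 4g^(-1) + 3d^(-1), so equal utility means equal S. At (8, 3.75): S = 1.3.
With g = 4: 4·4^(-1) = 1, so 3d^(-1) = 1.3 − 1 = 0.3, i.e. d^(-1) = 0.1.
Hence d = 1/0.1 = 10.
Check: U(4, 10) = 0.7692.

d = 10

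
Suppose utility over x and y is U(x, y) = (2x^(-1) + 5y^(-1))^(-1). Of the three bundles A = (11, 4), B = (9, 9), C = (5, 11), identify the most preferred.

Bundle B

Evaluate utility at each bundle:
U(A) = 0.698.
U(B) = 1.286.
U(C) = 1.170.
Highest utility is B, so B ≻ C ≻ A.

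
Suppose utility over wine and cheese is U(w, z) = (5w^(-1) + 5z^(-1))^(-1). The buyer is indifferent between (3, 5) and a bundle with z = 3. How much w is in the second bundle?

w = 5

U depends on (w, z) only through S = 5w^(-1) + 5z^(-1), so equal utility means equal S. At (3, 5): S = 8/3.
With z = 3: 5·3^(-1) = 5/3, so 5w^(-1) = 8/3 − 5/3 = 1, i.e. w^(-1) = 0.2.
Hence w = 1/0.2 = 5.
Check: U(5, 3) = 0.375.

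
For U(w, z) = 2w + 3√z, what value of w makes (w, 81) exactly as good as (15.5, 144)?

w = 20

U(15.5, 144) = 67.
Set U(w, 81) = 67 and solve.
With z = 81: √81 = 9, so 2w = 67 − 3·9 = 40 and w = 20.
Check: U(20, 81) = 67.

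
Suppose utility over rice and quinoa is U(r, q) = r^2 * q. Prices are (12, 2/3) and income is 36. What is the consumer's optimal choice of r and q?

r* = 2, q* = 18

MU_r = 2·r·q and MU_q = r^2.
MRS = MU_r/MU_q = (2/1)·q/r.
Tangency: set MRS = p_r/p_q = 12/(2/3) = 18.
So (2/1)·q/r = 18, i.e. q = 9·r.
Substitute into the budget 12·r + (2/3)·q = 36: 18·r = 36, so r* = 2.
Then q* = 9·2 = 18.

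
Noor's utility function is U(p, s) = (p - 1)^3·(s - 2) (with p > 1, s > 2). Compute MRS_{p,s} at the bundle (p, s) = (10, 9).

MRS = 7/3

MU_p = 3·(p−1)^2·(s−2), MU_s = (p−1)^3.
MRS = (3/1)·(s−2)/(p−1).
At (10, 9): MRS = 7/3.
So at (10, 9) the consumer would give up 7/3 units of s for one more unit of p.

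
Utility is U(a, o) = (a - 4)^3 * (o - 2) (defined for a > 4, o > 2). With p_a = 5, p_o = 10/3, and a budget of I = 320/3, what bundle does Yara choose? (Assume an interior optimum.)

a* = 16, o* = 8

MU_a = 3·(a−4)^2·(o−2), MU_o = (a−4)^3.
MRS = (3/1)·(o−2)/(a−4).
Tangency: set MRS = p_a/p_o = 5/(10/3) = 1.5.
So (3/1)·(o − 2)/(a − 4) = 1.5, i.e. (o − 2) = 0.5·(a − 4).
Rewrite the budget in excess-of-subsistence terms: 5·(a − 4) + (10/3)·(o − 2) = 320/3 − 5·4 − (10/3)·2 = 80.
Substituting, (20/3)·(a − 4) = 80, so a − 4 = 12 and a* = 16.
Then o − 2 = 0.5·12 = 6, so o* = 8.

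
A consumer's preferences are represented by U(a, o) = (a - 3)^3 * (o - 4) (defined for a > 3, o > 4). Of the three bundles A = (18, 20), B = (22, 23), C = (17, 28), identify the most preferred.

Evaluate utility at each bundle:
U(A) = 54000.
U(B) = 130321.
U(C) = 65856.
Highest utility is B, so B ≻ C ≻ A.

Bundle B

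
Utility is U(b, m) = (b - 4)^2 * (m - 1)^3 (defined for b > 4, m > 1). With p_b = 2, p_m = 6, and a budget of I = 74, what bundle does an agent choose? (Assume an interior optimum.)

b* = 16, m* = 7

MU_b = 2·(b−4)·(m−1)^3, MU_m = 3·(b−4)^2·(m−1)^2.
MRS = (2/3)·(m−1)/(b−4).
Tangency: set MRS = p_b/p_m = 2/6 = 1/3.
So (2/3)·(m − 1)/(b − 4) = 1/3, i.e. (m − 1) = 0.5·(b − 4).
Rewrite the budget in excess-of-subsistence terms: 2·(b − 4) + 6·(m − 1) = 74 − 2·4 − 6·1 = 60.
Substituting, 5·(b − 4) = 60, so b − 4 = 12 and b* = 16.
Then m − 1 = 0.5·12 = 6, so m* = 7.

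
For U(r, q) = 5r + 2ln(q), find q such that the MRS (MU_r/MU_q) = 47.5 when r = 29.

MU_r = 5, MU_q = 2/q.
MRS = 5 ÷ (2/q).
MRS depends only on q: 2.5·q = 47.5 ⇒ q = 47.5/2.5 = 19.

q = 19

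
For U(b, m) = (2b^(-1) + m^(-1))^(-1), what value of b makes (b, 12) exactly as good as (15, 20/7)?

b = 5

U depends on (b, m) only through S = 2b^(-1) + m^(-1), so equal utility means equal S. At (15, 20/7): S = 29/60.
With m = 12: 12^(-1) = 1/12, so 2b^(-1) = 29/60 − 1/12 = 0.4, i.e. b^(-1) = 0.2.
Hence b = 1/0.2 = 5.
Check: U(5, 12) = 2.069.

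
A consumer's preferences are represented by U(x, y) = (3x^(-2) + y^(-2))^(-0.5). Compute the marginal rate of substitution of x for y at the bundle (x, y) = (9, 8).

MRS = 512/243

For CES with ρ = -2, MRS = (3/1)·(y/x)^3.
At (9, 8): MRS = 512/243.
So at (9, 8) the consumer would give up 512/243 units of y for one more unit of x.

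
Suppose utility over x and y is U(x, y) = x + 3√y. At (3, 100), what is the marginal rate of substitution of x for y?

MU_x = 1, MU_y = 3/(2√y).
MRS = 1 ÷ (3/(2√y)).
At (3, 100): MRS = 20/3.
The indifference curve has slope −20/3 at this bundle.

MRS = 20/3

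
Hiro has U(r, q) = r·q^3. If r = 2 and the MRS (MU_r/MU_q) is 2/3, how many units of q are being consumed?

q = 4

MU_r = q^3 and MU_q = 3·r·q^2.
MRS = MU_r/MU_q = (1/3)·q/r.
Substitute r = 2: MRS = q/6. Setting q/6 = 2/3 gives q = (2/3)·6 = 4.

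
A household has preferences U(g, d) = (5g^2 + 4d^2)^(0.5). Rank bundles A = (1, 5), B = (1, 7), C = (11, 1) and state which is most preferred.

Bundle C

Evaluate utility at each bundle:
U(A) = 10.247.
U(B) = 14.177.
U(C) = 24.678.
Highest utility is C, so C ≻ B ≻ A.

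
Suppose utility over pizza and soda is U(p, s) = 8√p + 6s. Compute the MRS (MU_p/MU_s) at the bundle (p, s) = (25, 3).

MRS = 2/15

MU_p = 8/(2√p), MU_s = 6.
MRS = 8/(2√p) ÷ 6.
At (25, 3): MRS = 2/15.
The indifference curve has slope −2/15 at this bundle.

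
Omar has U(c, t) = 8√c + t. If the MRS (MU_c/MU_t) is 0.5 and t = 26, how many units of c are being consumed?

MU_c = 8/(2√c), MU_t = 1.
MRS = 8/(2√c) ÷ 1.
MRS depends only on c: 4/√c = 0.5 ⇒ √c = 4/0.5 = 8 ⇒ c = 64.

c = 64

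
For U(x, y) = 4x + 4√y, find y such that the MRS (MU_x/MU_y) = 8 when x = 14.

y = 16

MU_x = 4, MU_y = 4/(2√y).
MRS = 4 ÷ (4/(2√y)).
MRS depends only on y: 2·√y = 8 ⇒ √y = 8/2 = 4 ⇒ y = 16.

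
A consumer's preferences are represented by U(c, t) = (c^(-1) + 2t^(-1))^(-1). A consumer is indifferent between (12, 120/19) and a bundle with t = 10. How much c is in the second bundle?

c = 5

U depends on (c, t) only through S = c^(-1) + 2t^(-1), so equal utility means equal S. At (12, 120/19): S = 0.4.
With t = 10: 2·10^(-1) = 0.2, so c^(-1) = 0.4 − 0.2 = 0.2.
Hence c = 1/0.2 = 5.
Check: U(5, 10) = 2.5.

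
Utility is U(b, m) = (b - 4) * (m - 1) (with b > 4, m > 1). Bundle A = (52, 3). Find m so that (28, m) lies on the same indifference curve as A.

m = 5

U(52, 3) = 96.
Set U(28, m) = 96 and solve.
With b = 28: (28 − 4) = 24, so (m − 1) = 96/24 = 4.
So m = 1 + 4 = 5.
Check: U(28, 5) = 96.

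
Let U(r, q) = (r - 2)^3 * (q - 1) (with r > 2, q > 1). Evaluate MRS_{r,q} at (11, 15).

MRS = 14/3

MU_r = 3·(r−2)^2·(q−1), MU_q = (r−2)^3.
MRS = (3/1)·(q−1)/(r−2).
At (11, 15): MRS = 14/3.
The indifference curve has slope −14/3 at this bundle.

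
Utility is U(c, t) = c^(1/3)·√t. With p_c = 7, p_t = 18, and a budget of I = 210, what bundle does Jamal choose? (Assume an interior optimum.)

MU_c = 1/3·c^(-2/3)·√t and MU_t = 0.5·c^(1/3)·t^(-0.5).
MRS = MU_c/MU_t = (2/3)·t/c.
Tangency: set MRS = p_c/p_t = 7/18.
So (2/3)·t/c = 7/18, i.e. t = (7/12)·c.
Substitute into the budget 7·c + 18·t = 210: 17.5·c = 210, so c* = 12.
Then t* = (7/12)·12 = 7.

c* = 12, t* = 7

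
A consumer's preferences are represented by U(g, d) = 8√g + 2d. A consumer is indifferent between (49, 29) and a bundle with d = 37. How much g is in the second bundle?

g = 25

U(49, 29) = 114.
Set U(g, 37) = 114 and solve.
With d = 37: 8√g = 114 − 2·37 = 40, so √g = 5 and g = 25.
Check: U(25, 37) = 114.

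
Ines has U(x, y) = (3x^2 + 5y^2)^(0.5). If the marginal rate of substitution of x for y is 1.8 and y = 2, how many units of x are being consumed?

For CES with ρ = 2, MRS = (3/5)·(y/x)^(-1).
Setting (3/5)·(2/x)^(-1) = 1.8 gives (2/x)^(-1) = 3, so 2/x = 1/3 and x = 6.

x = 6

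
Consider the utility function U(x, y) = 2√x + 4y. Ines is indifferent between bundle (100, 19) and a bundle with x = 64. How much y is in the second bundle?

y = 20

U(100, 19) = 96.
Set U(64, y) = 96 and solve.
With x = 64: √64 = 8, so 4y = 96 − 2·8 = 80 and y = 20.
Check: U(64, 20) = 96.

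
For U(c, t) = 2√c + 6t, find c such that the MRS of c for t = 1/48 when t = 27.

MU_c = 2/(2√c), MU_t = 6.
MRS = 2/(2√c) ÷ 6.
MRS depends only on c: (1/6)/√c = 1/48 ⇒ √c = (1/6)/(1/48) = 8 ⇒ c = 64.

c = 64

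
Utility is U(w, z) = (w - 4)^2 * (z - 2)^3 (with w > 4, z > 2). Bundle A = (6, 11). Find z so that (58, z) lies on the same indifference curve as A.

z = 3

U(6, 11) = 2916.
Set U(58, z) = 2916 and solve.
With w = 58: (58 − 4)^2 = 2916, so (z − 2)^3 = 2916/2916 = 1.
Taking the cube root (with z > 2): z − 2 = 1, so z = 3.
Check: U(58, 3) = 2916.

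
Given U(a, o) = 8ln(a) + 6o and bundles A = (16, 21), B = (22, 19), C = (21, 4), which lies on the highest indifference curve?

Bundle A

Evaluate utility at each bundle:
U(A) = 148.181.
U(B) = 138.728.
U(C) = 48.356.
Highest utility is A, so A ≻ B ≻ C.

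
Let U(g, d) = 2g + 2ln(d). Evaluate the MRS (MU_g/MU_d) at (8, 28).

MU_g = 2, MU_d = 2/d.
MRS = 2 ÷ (2/d).
At (8, 28): MRS = 28.
So at (8, 28) the consumer would give up 28 units of d for one more unit of g.

MRS = 28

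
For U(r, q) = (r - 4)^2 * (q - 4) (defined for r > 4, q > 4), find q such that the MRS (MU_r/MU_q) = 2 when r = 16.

MU_r = 2·(r−4)·(q−4), MU_q = (r−4)^2.
MRS = (2/1)·(q−4)/(r−4).
Substitute r = 16: MRS = (q − 4)/6. Setting this equal to 2 gives q − 4 = 2·6 = 12, so q = 16.

q = 16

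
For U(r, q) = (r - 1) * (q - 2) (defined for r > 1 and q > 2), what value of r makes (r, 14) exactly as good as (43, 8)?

U(43, 8) = 252.
Set U(r, 14) = 252 and solve.
With q = 14: (14 − 2) = 12, so (r − 1) = 252/12 = 21.
So r = 1 + 21 = 22.
Check: U(22, 14) = 252.

r = 22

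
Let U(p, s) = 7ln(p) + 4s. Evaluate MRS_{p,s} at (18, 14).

MU_p = 7/p, MU_s = 4.
MRS = 7/p ÷ 4.
At (18, 14): MRS = 7/72.
The indifference curve has slope −7/72 at this bundle.

MRS = 7/72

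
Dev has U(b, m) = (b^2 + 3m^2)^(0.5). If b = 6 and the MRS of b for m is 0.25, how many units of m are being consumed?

m = 8

For CES with ρ = 2, MRS = (1/3)·(m/b)^(-1).
Setting (1/3)·(m/6)^(-1) = 0.25 gives (m/6)^(-1) = 0.75, so m/6 = 4/3 and m = 8.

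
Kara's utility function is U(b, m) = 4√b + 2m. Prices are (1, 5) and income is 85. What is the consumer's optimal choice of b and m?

MU_b = 4/(2√b), MU_m = 2.
MRS = 4/(2√b) ÷ 2.
Tangency: set MRS = p_b/p_m = 1/5 = 0.2.
MRS depends only on b: 1/√b = 0.2 ⇒ √b = 1/0.2 = 5 ⇒ b* = 25.
From the budget, 5·m = 85 − 1·25 = 60, so m* = 12.

b* = 25, m* = 12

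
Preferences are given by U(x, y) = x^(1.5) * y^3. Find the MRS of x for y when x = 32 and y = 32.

MRS = 0.5

MU_x = 1.5·√x·y^3 and MU_y = 3·x^(1.5)·y^2.
MRS = MU_x/MU_y = (0.5)·y/x.
At (32, 32): MRS = 0.5.
So at (32, 32) the consumer would give up 0.5 units of y for one more unit of x.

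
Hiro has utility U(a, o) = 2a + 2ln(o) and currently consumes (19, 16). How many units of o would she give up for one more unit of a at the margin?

MRS = 16

MU_a = 2, MU_o = 2/o.
MRS = 2 ÷ (2/o).
At (19, 16): MRS = 16.
So at (19, 16) the consumer would give up 16 units of o for one more unit of a.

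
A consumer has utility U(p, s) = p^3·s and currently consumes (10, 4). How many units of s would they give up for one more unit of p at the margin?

MU_p = 3·p^2·s and MU_s = p^3.
MRS = MU_p/MU_s = (3/1)·s/p.
At (10, 4): MRS = 1.2.
That is, one extra unit of p is worth 1.2 units of s at the margin.

MRS = 1.2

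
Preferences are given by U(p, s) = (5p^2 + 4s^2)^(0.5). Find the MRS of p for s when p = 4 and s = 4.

For CES with ρ = 2, MRS = (5/4)·(s/p)^(-1).
At (4, 4): MRS = 1.25.
So at (4, 4) the consumer would give up 1.25 units of s for one more unit of p.

MRS = 1.25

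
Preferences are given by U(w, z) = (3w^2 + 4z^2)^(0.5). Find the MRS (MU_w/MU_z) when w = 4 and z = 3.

MRS = 1

For CES with ρ = 2, MRS = (3/4)·(z/w)^(-1).
At (4, 3): MRS = 1.
So at (4, 3) the consumer would give up 1 units of z for one more unit of w.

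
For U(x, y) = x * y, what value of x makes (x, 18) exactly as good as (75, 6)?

U(75, 6) = 450.
Set U(x, 18) = 450 and solve.
With y = 18: x = 450/18 = 25.
Check: U(25, 18) = 450.

x = 25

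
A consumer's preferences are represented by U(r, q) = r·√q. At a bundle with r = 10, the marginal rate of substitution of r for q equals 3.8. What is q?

q = 19

MU_r = √q and MU_q = 0.5·r·q^(-0.5).
MRS = MU_r/MU_q = (2)·q/r.
Substitute r = 10: MRS = q/5. Setting q/5 = 3.8 gives q = 3.8·5 = 19.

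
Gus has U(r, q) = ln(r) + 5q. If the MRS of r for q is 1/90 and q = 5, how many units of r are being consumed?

r = 18

MU_r = 1/r, MU_q = 5.
MRS = 1/r ÷ 5.
MRS depends only on r: 0.2/r = 1/90 ⇒ r = 0.2/(1/90) = 18.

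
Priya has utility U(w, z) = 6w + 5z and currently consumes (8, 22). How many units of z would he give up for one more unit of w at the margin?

MRS = 1.2

MU_w = 6, MU_z = 5, so MRS = 6/5 = 1.2 at every bundle.
At (8, 22): MRS = 1.2.
So at (8, 22) the consumer would give up 1.2 units of z for one more unit of w.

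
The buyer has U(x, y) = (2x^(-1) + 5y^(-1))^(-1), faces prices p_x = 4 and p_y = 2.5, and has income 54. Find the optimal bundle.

x* = 6, y* = 12

For CES with ρ = -1, MRS = (2/5)·(y/x)^2.
Tangency: set MRS = p_x/p_y = 4/2.5 = 1.6.
So (y/x)^2 = 4; taking the square root, y/x = 2, i.e. y = 2·x.
Substitute into the budget 4·x + 2.5·y = 54: 9·x = 54, so x* = 6 and y* = 2·6 = 12.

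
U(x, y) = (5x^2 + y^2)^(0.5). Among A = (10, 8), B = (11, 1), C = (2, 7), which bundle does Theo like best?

Bundle B

Evaluate utility at each bundle:
U(A) = 23.749.
U(B) = 24.617.
U(C) = 8.307.
Highest utility is B, so B ≻ A ≻ C.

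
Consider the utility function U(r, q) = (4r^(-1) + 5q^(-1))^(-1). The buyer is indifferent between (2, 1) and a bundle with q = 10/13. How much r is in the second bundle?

r = 8

U depends on (r, q) only through S = 4r^(-1) + 5q^(-1), so equal utility means equal S. At (2, 1): S = 7.
With q = 10/13: 5·(10/13)^(-1) = 6.5, so 4r^(-1) = 7 − 6.5 = 0.5, i.e. r^(-1) = 0.125.
Hence r = 1/0.125 = 8.
Check: U(8, 10/13) = 0.1429.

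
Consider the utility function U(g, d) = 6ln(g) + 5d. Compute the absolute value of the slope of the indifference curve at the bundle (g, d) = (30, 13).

MRS = 1/25

MU_g = 6/g, MU_d = 5.
MRS = 6/g ÷ 5.
At (30, 13): MRS = 1/25.
That is, one extra unit of g is worth 1/25 units of d at the margin.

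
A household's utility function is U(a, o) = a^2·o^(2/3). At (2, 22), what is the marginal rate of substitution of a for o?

MRS = 33

MU_a = 2·a·o^(2/3) and MU_o = 2/3·a^2·o^(-1/3).
MRS = MU_a/MU_o = (3)·o/a.
At (2, 22): MRS = 33.
The indifference curve has slope −33 at this bundle.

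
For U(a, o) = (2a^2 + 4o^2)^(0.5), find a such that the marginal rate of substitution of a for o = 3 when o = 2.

a = 12

For CES with ρ = 2, MRS = (2/4)·(o/a)^(-1).
Setting (2/4)·(2/a)^(-1) = 3 gives (2/a)^(-1) = 6, so 2/a = 1/6 and a = 12.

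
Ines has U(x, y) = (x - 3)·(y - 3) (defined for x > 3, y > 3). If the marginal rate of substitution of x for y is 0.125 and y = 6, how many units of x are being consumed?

x = 27

MU_x = (y−3), MU_y = (x−3).
MRS = (y−3)/(x−3).
Substitute y = 6: MRS = 3/(x − 3). Setting this equal to 0.125 gives x − 3 = 3/0.125 = 24, so x = 27.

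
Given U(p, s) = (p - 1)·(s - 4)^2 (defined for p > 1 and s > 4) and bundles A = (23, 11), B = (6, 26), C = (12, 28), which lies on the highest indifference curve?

Evaluate utility at each bundle:
U(A) = 1078.
U(B) = 2420.
U(C) = 6336.
Highest utility is C, so C ≻ B ≻ A.

Bundle C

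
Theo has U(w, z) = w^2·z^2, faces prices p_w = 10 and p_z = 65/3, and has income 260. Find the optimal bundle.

MU_w = 2·w·z^2 and MU_z = 2·w^2·z.
MRS = MU_w/MU_z = z/w.
Tangency: set MRS = p_w/p_z = 10/(65/3) = 6/13.
So z/w = 6/13, i.e. z = (6/13)·w.
Substitute into the budget 10·w + (65/3)·z = 260: 20·w = 260, so w* = 13.
Then z* = (6/13)·13 = 6.

w* = 13, z* = 6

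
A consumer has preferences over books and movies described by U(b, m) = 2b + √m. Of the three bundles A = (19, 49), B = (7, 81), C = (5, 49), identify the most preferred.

Bundle A

Evaluate utility at each bundle:
U(A) = 45.000.
U(B) = 23.000.
U(C) = 17.000.
Highest utility is A, so A ≻ B ≻ C.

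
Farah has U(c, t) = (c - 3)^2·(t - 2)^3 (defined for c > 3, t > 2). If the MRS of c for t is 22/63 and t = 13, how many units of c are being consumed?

c = 24

MU_c = 2·(c−3)·(t−2)^3, MU_t = 3·(c−3)^2·(t−2)^2.
MRS = (2/3)·(t−2)/(c−3).
Substitute t = 13: MRS = (22/3)/(c − 3). Setting this equal to 22/63 gives c − 3 = (22/3)/(22/63) = 21, so c = 24.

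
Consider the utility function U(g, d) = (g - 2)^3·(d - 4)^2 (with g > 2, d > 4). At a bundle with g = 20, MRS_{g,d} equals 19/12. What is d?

MU_g = 3·(g−2)^2·(d−4)^2, MU_d = 2·(g−2)^3·(d−4).
MRS = (3/2)·(d−4)/(g−2).
Substitute g = 20: MRS = (d − 4)/12. Setting this equal to 19/12 gives d − 4 = (19/12)·12 = 19, so d = 23.

d = 23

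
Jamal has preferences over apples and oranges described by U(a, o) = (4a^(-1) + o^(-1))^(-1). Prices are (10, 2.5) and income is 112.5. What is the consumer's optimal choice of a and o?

For CES with ρ = -1, MRS = (4/1)·(o/a)^2.
Tangency: set MRS = p_a/p_o = 10/2.5 = 4.
So (o/a)^2 = 1; taking the square root, o/a = 1, i.e. o = a.
Substitute into the budget 10·a + 2.5·o = 112.5: 12.5·a = 112.5, so a* = 9 and o* = 9.

a* = 9, o* = 9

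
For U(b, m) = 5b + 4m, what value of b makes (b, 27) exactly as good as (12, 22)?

b = 8

U(12, 22) = 148.
Set U(b, 27) = 148 and solve.
5b + 4·27 = 148 ⇒ 5b = 40 ⇒ b = 8.
Check: U(8, 27) = 148.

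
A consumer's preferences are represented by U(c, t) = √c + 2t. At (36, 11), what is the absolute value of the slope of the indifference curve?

MRS = 1/24

MU_c = 1/(2√c), MU_t = 2.
MRS = 1/(2√c) ÷ 2.
At (36, 11): MRS = 1/24.
So at (36, 11) the consumer would give up 1/24 units of t for one more unit of c.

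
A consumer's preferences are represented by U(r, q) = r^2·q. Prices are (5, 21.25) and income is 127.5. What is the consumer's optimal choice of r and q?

MU_r = 2·r·q and MU_q = r^2.
MRS = MU_r/MU_q = (2/1)·q/r.
Tangency: set MRS = p_r/p_q = 5/21.25 = 4/17.
So (2/1)·q/r = 4/17, i.e. q = (2/17)·r.
Substitute into the budget 5·r + 21.25·q = 127.5: 7.5·r = 127.5, so r* = 17.
Then q* = (2/17)·17 = 2.

r* = 17, q* = 2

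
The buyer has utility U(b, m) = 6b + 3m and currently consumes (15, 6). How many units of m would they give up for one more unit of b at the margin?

MU_b = 6, MU_m = 3, so MRS = 6/3 = 2 at every bundle.
At (15, 6): MRS = 2.
That is, one extra unit of b is worth 2 units of m at the margin.

MRS = 2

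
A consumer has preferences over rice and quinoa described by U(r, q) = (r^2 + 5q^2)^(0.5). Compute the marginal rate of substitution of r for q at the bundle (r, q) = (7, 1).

For CES with ρ = 2, MRS = (1/5)·(q/r)^(-1).
At (7, 1): MRS = 1.4.
That is, one extra unit of r is worth 1.4 units of q at the margin.

MRS = 1.4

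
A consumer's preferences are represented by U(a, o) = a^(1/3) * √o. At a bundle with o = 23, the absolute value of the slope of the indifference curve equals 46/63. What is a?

MU_a = 1/3·a^(-2/3)·√o and MU_o = 0.5·a^(1/3)·o^(-0.5).
MRS = MU_a/MU_o = (2/3)·o/a.
Substitute o = 23: MRS = (46/3)/a. Setting (46/3)/a = 46/63 gives a = (46/3)/(46/63) = 21.

a = 21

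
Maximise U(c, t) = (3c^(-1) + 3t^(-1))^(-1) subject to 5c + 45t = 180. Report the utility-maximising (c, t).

c* = 9, t* = 3

For CES with ρ = -1, MRS = (t/c)^2.
Tangency: set MRS = p_c/p_t = 5/45 = 1/9.
So (t/c)^2 = 1/9; taking the square root, t/c = 1/3, i.e. t = (1/3)·c.
Substitute into the budget 5·c + 45·t = 180: 20·c = 180, so c* = 9 and t* = (1/3)·9 = 3.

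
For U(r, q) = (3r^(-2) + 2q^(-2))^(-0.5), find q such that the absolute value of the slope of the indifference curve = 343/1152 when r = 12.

For CES with ρ = -2, MRS = (3/2)·(q/r)^3.
Setting (3/2)·(q/12)^3 = 343/1152 gives (q/12)^3 = 343/1728, so q/12 = 7/12 and q = 7.

q = 7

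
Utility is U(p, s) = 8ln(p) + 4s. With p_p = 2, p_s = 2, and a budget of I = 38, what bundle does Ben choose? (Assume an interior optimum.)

p* = 2, s* = 17

MU_p = 8/p, MU_s = 4.
MRS = 8/p ÷ 4.
Tangency: set MRS = p_p/p_s = 2/2 = 1.
MRS depends only on p: 2/p = 1 ⇒ p* = 2/1 = 2.
From the budget, 2·s = 38 − 2·2 = 34, so s* = 17.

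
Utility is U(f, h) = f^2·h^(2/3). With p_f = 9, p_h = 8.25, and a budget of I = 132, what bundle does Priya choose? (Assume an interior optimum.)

MU_f = 2·f·h^(2/3) and MU_h = 2/3·f^2·h^(-1/3).
MRS = MU_f/MU_h = (3)·h/f.
Tangency: set MRS = p_f/p_h = 9/8.25 = 12/11.
So (3)·h/f = 12/11, i.e. h = (4/11)·f.
Substitute into the budget 9·f + 8.25·h = 132: 12·f = 132, so f* = 11.
Then h* = (4/11)·11 = 4.

f* = 11, h* = 4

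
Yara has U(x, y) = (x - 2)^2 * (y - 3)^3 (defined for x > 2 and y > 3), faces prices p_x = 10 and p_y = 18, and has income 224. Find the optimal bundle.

x* = 8, y* = 8

MU_x = 2·(x−2)·(y−3)^3, MU_y = 3·(x−2)^2·(y−3)^2.
MRS = (2/3)·(y−3)/(x−2).
Tangency: set MRS = p_x/p_y = 10/18 = 5/9.
So (2/3)·(y − 3)/(x − 2) = 5/9, i.e. (y − 3) = (5/6)·(x − 2).
Rewrite the budget in excess-of-subsistence terms: 10·(x − 2) + 18·(y − 3) = 224 − 10·2 − 18·3 = 150.
Substituting, 25·(x − 2) = 150, so x − 2 = 6 and x* = 8.
Then y − 3 = (5/6)·6 = 5, so y* = 8.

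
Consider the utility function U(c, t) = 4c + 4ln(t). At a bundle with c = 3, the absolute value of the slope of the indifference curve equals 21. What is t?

t = 21

MU_c = 4, MU_t = 4/t.
MRS = 4 ÷ (4/t).
MRS depends only on t: t = 21 ⇒ t = 21.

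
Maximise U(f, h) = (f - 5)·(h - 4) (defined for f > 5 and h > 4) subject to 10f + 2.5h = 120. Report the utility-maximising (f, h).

f* = 8, h* = 16

MU_f = (h−4), MU_h = (f−5).
MRS = (h−4)/(f−5).
Tangency: set MRS = p_f/p_h = 10/2.5 = 4.
So (h − 4)/(f − 5) = 4, i.e. (h − 4) = 4·(f − 5).
Rewrite the budget in excess-of-subsistence terms: 10·(f − 5) + 2.5·(h − 4) = 120 − 10·5 − 2.5·4 = 60.
Substituting, 20·(f − 5) = 60, so f − 5 = 3 and f* = 8.
Then h − 4 = 4·3 = 12, so h* = 16.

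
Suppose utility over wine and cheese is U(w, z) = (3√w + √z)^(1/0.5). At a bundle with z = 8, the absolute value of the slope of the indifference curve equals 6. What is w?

w = 2

For CES with ρ = 0.5, MRS = (3/1)·√(z/w).
Setting (3/1)·√(8/w) = 6 gives √(8/w) = 2, so 8/w = 4 and w = 2.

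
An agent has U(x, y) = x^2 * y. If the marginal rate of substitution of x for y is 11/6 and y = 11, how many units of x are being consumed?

MU_x = 2·x·y and MU_y = x^2.
MRS = MU_x/MU_y = (2/1)·y/x.
Substitute y = 11: MRS = 22/x. Setting 22/x = 11/6 gives x = 22/(11/6) = 12.

x = 12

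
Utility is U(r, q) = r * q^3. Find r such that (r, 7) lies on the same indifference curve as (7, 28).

U(7, 28) = 153664.
Set U(r, 7) = 153664 and solve.
With q = 7: 7^3 = 343, so r = 153664/343 = 448.
Check: U(448, 7) = 153664.

r = 448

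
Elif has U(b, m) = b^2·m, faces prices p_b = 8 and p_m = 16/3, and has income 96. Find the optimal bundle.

MU_b = 2·b·m and MU_m = b^2.
MRS = MU_b/MU_m = (2/1)·m/b.
Tangency: set MRS = p_b/p_m = 8/(16/3) = 1.5.
So (2/1)·m/b = 1.5, i.e. m = 0.75·b.
Substitute into the budget 8·b + (16/3)·m = 96: 12·b = 96, so b* = 8.
Then m* = 0.75·8 = 6.

b* = 8, m* = 6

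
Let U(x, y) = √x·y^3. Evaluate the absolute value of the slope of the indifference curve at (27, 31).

MU_x = 0.5·x^(-0.5)·y^3 and MU_y = 3·√x·y^2.
MRS = MU_x/MU_y = (1/6)·y/x.
At (27, 31): MRS = 31/162.
The indifference curve has slope −31/162 at this bundle.

MRS = 31/162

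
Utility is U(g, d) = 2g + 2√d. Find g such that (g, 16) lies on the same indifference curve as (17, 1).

g = 14

U(17, 1) = 36.
Set U(g, 16) = 36 and solve.
With d = 16: √16 = 4, so 2g = 36 − 2·4 = 28 and g = 14.
Check: U(14, 16) = 36.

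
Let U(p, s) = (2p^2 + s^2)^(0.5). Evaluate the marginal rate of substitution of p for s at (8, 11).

For CES with ρ = 2, MRS = (2/1)·(s/p)^(-1).
At (8, 11): MRS = 16/11.
That is, one extra unit of p is worth 16/11 units of s at the margin.

MRS = 16/11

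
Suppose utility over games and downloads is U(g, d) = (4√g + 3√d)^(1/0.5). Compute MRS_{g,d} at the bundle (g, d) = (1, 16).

For CES with ρ = 0.5, MRS = (4/3)·√(d/g).
At (1, 16): MRS = 16/3.
The indifference curve has slope −16/3 at this bundle.

MRS = 16/3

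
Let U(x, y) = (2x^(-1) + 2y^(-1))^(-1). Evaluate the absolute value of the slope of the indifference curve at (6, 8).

For CES with ρ = -1, MRS = (y/x)^2.
At (6, 8): MRS = 16/9.
The indifference curve has slope −16/9 at this bundle.

MRS = 16/9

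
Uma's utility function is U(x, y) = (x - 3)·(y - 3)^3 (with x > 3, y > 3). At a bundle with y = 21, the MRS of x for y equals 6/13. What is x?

MU_x = (y−3)^3, MU_y = 3·(x−3)·(y−3)^2.
MRS = (1/3)·(y−3)/(x−3).
Substitute y = 21: MRS = 6/(x − 3). Setting this equal to 6/13 gives x − 3 = 6/(6/13) = 13, so x = 16.

x = 16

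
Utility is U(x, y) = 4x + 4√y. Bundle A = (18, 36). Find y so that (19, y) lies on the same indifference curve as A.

U(18, 36) = 96.
Set U(19, y) = 96 and solve.
With x = 19: 4√y = 96 − 4·19 = 20, so √y = 5 and y = 25.
Check: U(19, 25) = 96.

y = 25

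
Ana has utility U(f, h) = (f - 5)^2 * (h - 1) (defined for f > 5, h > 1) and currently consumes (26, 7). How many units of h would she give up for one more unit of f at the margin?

MU_f = 2·(f−5)·(h−1), MU_h = (f−5)^2.
MRS = (2/1)·(h−1)/(f−5).
At (26, 7): MRS = 4/7.
So at (26, 7) the consumer would give up 4/7 units of h for one more unit of f.

MRS = 4/7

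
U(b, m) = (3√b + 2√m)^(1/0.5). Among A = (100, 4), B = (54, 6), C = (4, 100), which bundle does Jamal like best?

Bundle A

Evaluate utility at each bundle:
U(A) = 1156.000.
U(B) = 726.000.
U(C) = 676.000.
Highest utility is A, so A ≻ B ≻ C.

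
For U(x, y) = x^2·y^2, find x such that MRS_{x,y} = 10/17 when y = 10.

MU_x = 2·x·y^2 and MU_y = 2·x^2·y.
MRS = MU_x/MU_y = y/x.
Substitute y = 10: MRS = 10/x. Setting 10/x = 10/17 gives x = 10/(10/17) = 17.

x = 17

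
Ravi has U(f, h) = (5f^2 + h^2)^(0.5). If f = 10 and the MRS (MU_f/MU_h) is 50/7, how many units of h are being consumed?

h = 7

For CES with ρ = 2, MRS = (5/1)·(h/f)^(-1).
Setting (5/1)·(h/10)^(-1) = 50/7 gives (h/10)^(-1) = 10/7, so h/10 = 0.7 and h = 7.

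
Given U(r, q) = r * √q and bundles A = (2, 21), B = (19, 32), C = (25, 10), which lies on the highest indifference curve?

Evaluate utility at each bundle:
U(A) = 9.165.
U(B) = 107.480.
U(C) = 79.057.
Highest utility is B, so B ≻ C ≻ A.

Bundle B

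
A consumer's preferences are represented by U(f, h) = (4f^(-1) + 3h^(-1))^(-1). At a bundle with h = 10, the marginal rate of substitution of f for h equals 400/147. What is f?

f = 7

For CES with ρ = -1, MRS = (4/3)·(h/f)^2.
Setting (4/3)·(10/f)^2 = 400/147 gives (10/f)^2 = 100/49, so 10/f = 10/7 and f = 7.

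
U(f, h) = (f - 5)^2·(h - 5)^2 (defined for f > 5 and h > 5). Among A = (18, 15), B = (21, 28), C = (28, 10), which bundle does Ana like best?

Bundle B

Evaluate utility at each bundle:
U(A) = 16900.
U(B) = 135424.
U(C) = 13225.
Highest utility is B, so B ≻ A ≻ C.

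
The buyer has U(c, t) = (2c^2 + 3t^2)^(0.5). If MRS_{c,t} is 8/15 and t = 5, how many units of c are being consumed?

c = 4

For CES with ρ = 2, MRS = (2/3)·(t/c)^(-1).
Setting (2/3)·(5/c)^(-1) = 8/15 gives (5/c)^(-1) = 0.8, so 5/c = 1.25 and c = 4.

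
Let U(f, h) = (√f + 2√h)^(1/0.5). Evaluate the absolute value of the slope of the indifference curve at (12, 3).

MRS = 0.25

For CES with ρ = 0.5, MRS = (1/2)·√(h/f).
At (12, 3): MRS = 0.25.
The indifference curve has slope −0.25 at this bundle.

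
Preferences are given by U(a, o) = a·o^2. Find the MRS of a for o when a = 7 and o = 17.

MRS = 17/14

MU_a = o^2 and MU_o = 2·a·o.
MRS = MU_a/MU_o = (1/2)·o/a.
At (7, 17): MRS = 17/14.
The indifference curve has slope −17/14 at this bundle.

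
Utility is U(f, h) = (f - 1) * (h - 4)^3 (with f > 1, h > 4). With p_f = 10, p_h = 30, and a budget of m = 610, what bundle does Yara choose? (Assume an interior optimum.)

f* = 13, h* = 16

MU_f = (h−4)^3, MU_h = 3·(f−1)·(h−4)^2.
MRS = (1/3)·(h−4)/(f−1).
Tangency: set MRS = p_f/p_h = 10/30 = 1/3.
So (1/3)·(h − 4)/(f − 1) = 1/3, i.e. (h − 4) = (f − 1).
Rewrite the budget in excess-of-subsistence terms: 10·(f − 1) + 30·(h − 4) = 610 − 10·1 − 30·4 = 480.
Substituting, 40·(f − 1) = 480, so f − 1 = 12 and f* = 13.
Then h − 4 = 12, so h* = 16.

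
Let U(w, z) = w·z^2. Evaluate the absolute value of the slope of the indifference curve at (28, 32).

MU_w = z^2 and MU_z = 2·w·z.
MRS = MU_w/MU_z = (1/2)·z/w.
At (28, 32): MRS = 4/7.
That is, one extra unit of w is worth 4/7 units of z at the margin.

MRS = 4/7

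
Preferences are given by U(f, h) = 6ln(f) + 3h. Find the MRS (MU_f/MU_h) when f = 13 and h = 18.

MU_f = 6/f, MU_h = 3.
MRS = 6/f ÷ 3.
At (13, 18): MRS = 2/13.
So at (13, 18) the consumer would give up 2/13 units of h for one more unit of f.

MRS = 2/13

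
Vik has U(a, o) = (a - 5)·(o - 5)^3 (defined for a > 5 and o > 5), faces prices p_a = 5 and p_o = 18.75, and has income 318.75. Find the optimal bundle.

MU_a = (o−5)^3, MU_o = 3·(a−5)·(o−5)^2.
MRS = (1/3)·(o−5)/(a−5).
Tangency: set MRS = p_a/p_o = 5/18.75 = 4/15.
So (1/3)·(o − 5)/(a − 5) = 4/15, i.e. (o − 5) = 0.8·(a − 5).
Rewrite the budget in excess-of-subsistence terms: 5·(a − 5) + 18.75·(o − 5) = 318.75 − 5·5 − 18.75·5 = 200.
Substituting, 20·(a − 5) = 200, so a − 5 = 10 and a* = 15.
Then o − 5 = 0.8·10 = 8, so o* = 13.

a* = 15, o* = 13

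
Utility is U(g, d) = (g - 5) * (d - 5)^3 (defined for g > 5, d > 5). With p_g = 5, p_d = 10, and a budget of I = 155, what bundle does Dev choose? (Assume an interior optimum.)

g* = 9, d* = 11

MU_g = (d−5)^3, MU_d = 3·(g−5)·(d−5)^2.
MRS = (1/3)·(d−5)/(g−5).
Tangency: set MRS = p_g/p_d = 5/10 = 0.5.
So (1/3)·(d − 5)/(g − 5) = 0.5, i.e. (d − 5) = 1.5·(g − 5).
Rewrite the budget in excess-of-subsistence terms: 5·(g − 5) + 10·(d − 5) = 155 − 5·5 − 10·5 = 80.
Substituting, 20·(g − 5) = 80, so g − 5 = 4 and g* = 9.
Then d − 5 = 1.5·4 = 6, so d* = 11.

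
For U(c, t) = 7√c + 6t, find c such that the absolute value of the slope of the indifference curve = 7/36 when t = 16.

MU_c = 7/(2√c), MU_t = 6.
MRS = 7/(2√c) ÷ 6.
MRS depends only on c: (7/12)/√c = 7/36 ⇒ √c = (7/12)/(7/36) = 3 ⇒ c = 9.

c = 9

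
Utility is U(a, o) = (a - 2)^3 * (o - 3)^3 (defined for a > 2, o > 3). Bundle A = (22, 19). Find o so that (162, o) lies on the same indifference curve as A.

o = 5

U(22, 19) = 32768000.
Set U(162, o) = 32768000 and solve.
With a = 162: (162 − 2)^3 = 4096000, so (o − 3)^3 = 32768000/4096000 = 8.
Taking the cube root (with o > 3): o − 3 = 2, so o = 5.
Check: U(162, 5) = 32768000.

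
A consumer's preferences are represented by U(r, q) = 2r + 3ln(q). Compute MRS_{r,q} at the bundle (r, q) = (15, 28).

MRS = 56/3

MU_r = 2, MU_q = 3/q.
MRS = 2 ÷ (3/q).
At (15, 28): MRS = 56/3.
The indifference curve has slope −56/3 at this bundle.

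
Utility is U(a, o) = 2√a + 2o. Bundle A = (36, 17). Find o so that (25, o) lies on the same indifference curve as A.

U(36, 17) = 46.
Set U(25, o) = 46 and solve.
With a = 25: √25 = 5, so 2o = 46 − 2·5 = 36 and o = 18.
Check: U(25, 18) = 46.

o = 18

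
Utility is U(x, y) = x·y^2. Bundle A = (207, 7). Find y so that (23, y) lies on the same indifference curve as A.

y = 21

U(207, 7) = 10143.
Set U(23, y) = 10143 and solve.
With x = 23: y^2 = 10143/23 = 441; taking the square root, y = 21.
Check: U(23, 21) = 10143.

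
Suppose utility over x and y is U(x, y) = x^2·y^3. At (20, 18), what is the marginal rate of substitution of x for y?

MRS = 0.6

MU_x = 2·x·y^3 and MU_y = 3·x^2·y^2.
MRS = MU_x/MU_y = (2/3)·y/x.
At (20, 18): MRS = 0.6.
That is, one extra unit of x is worth 0.6 units of y at the margin.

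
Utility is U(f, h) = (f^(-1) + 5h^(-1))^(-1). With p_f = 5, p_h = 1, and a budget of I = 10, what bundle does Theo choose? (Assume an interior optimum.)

For CES with ρ = -1, MRS = (1/5)·(h/f)^2.
Tangency: set MRS = p_f/p_h = 5/1 = 5.
So (h/f)^2 = 25; taking the square root, h/f = 5, i.e. h = 5·f.
Substitute into the budget 5·f + 1·h = 10: 10·f = 10, so f* = 1 and h* = 5·1 = 5.

f* = 1, h* = 5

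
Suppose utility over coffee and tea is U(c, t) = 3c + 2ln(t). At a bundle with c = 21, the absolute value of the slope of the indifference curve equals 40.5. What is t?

t = 27

MU_c = 3, MU_t = 2/t.
MRS = 3 ÷ (2/t).
MRS depends only on t: 1.5·t = 40.5 ⇒ t = 40.5/1.5 = 27.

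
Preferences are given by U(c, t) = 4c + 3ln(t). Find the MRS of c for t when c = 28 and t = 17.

MU_c = 4, MU_t = 3/t.
MRS = 4 ÷ (3/t).
At (28, 17): MRS = 68/3.
So at (28, 17) the consumer would give up 68/3 units of t for one more unit of c.

MRS = 68/3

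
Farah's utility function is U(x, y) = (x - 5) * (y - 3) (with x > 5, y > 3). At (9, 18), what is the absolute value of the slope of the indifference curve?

MU_x = (y−3), MU_y = (x−5).
MRS = (y−3)/(x−5).
At (9, 18): MRS = 3.75.
The indifference curve has slope −3.75 at this bundle.

MRS = 3.75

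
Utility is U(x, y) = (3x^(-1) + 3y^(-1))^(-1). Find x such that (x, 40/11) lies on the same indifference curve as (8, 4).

U depends on (x, y) only through S = 3x^(-1) + 3y^(-1), so equal utility means equal S. At (8, 4): S = 1.125.
With y = 40/11: 3·(40/11)^(-1) = 33/40, so 3x^(-1) = 1.125 − 33/40 = 0.3, i.e. x^(-1) = 0.1.
Hence x = 1/0.1 = 10.
Check: U(10, 40/11) = 0.8889.

x = 10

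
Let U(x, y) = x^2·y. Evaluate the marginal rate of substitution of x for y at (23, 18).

MRS = 36/23

MU_x = 2·x·y and MU_y = x^2.
MRS = MU_x/MU_y = (2/1)·y/x.
At (23, 18): MRS = 36/23.
That is, one extra unit of x is worth 36/23 units of y at the margin.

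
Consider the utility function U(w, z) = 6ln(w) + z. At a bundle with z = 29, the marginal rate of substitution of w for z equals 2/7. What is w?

w = 21

MU_w = 6/w, MU_z = 1.
MRS = 6/w ÷ 1.
MRS depends only on w: 6/w = 2/7 ⇒ w = 6/(2/7) = 21.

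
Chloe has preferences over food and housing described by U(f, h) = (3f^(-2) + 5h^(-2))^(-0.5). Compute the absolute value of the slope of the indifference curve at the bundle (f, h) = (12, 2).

For CES with ρ = -2, MRS = (3/5)·(h/f)^3.
At (12, 2): MRS = 1/360.
That is, one extra unit of f is worth 1/360 units of h at the margin.

MRS = 1/360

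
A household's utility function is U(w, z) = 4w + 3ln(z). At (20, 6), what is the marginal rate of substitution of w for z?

MU_w = 4, MU_z = 3/z.
MRS = 4 ÷ (3/z).
At (20, 6): MRS = 8.
That is, one extra unit of w is worth 8 units of z at the margin.

MRS = 8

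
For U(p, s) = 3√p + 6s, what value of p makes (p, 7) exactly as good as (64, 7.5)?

U(64, 7.5) = 69.
Set U(p, 7) = 69 and solve.
With s = 7: 3√p = 69 − 6·7 = 27, so √p = 9 and p = 81.
Check: U(81, 7) = 69.

p = 81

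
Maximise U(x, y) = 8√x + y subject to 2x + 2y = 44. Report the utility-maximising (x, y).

x* = 16, y* = 6

MU_x = 8/(2√x), MU_y = 1.
MRS = 8/(2√x) ÷ 1.
Tangency: set MRS = p_x/p_y = 2/2 = 1.
MRS depends only on x: 4/√x = 1 ⇒ √x = 4/1 = 4 ⇒ x* = 16.
From the budget, 2·y = 44 − 2·16 = 12, so y* = 6.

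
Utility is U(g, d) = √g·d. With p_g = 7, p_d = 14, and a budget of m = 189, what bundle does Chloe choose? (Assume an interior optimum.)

g* = 9, d* = 9

MU_g = 0.5·g^(-0.5)·d and MU_d = √g.
MRS = MU_g/MU_d = (0.5)·d/g.
Tangency: set MRS = p_g/p_d = 7/14 = 0.5.
So (0.5)·d/g = 0.5, i.e. d = g.
Substitute into the budget 7·g + 14·d = 189: 21·g = 189, so g* = 9.
Then d* = 9.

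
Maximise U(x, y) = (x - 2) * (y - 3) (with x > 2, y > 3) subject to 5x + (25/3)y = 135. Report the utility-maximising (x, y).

x* = 12, y* = 9

MU_x = (y−3), MU_y = (x−2).
MRS = (y−3)/(x−2).
Tangency: set MRS = p_x/p_y = 5/(25/3) = 0.6.
So (y − 3)/(x − 2) = 0.6, i.e. (y − 3) = 0.6·(x − 2).
Rewrite the budget in excess-of-subsistence terms: 5·(x − 2) + (25/3)·(y − 3) = 135 − 5·2 − (25/3)·3 = 100.
Substituting, 10·(x − 2) = 100, so x − 2 = 10 and x* = 12.
Then y − 3 = 0.6·10 = 6, so y* = 9.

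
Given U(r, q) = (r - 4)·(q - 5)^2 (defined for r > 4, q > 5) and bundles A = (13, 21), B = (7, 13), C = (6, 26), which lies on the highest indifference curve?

Bundle A

Evaluate utility at each bundle:
U(A) = 2304.
U(B) = 192.
U(C) = 882.
Highest utility is A, so A ≻ C ≻ B.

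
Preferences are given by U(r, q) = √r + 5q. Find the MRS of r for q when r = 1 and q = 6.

MRS = 0.1

MU_r = 1/(2√r), MU_q = 5.
MRS = 1/(2√r) ÷ 5.
At (1, 6): MRS = 0.1.
The indifference curve has slope −0.1 at this bundle.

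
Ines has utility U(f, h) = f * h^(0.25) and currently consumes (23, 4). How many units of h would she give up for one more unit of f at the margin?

MRS = 16/23

MU_f = h^(0.25) and MU_h = 0.25·f·h^(-0.75).
MRS = MU_f/MU_h = (4)·h/f.
At (23, 4): MRS = 16/23.
That is, one extra unit of f is worth 16/23 units of h at the margin.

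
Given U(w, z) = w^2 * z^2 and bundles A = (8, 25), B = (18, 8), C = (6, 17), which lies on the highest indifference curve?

Evaluate utility at each bundle:
U(A) = 40000.
U(B) = 20736.
U(C) = 10404.
Highest utility is A, so A ≻ B ≻ C.

Bundle A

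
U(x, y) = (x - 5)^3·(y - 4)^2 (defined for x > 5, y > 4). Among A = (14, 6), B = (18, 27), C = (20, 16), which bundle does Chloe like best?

Evaluate utility at each bundle:
U(A) = 2916.
U(B) = 1162213.
U(C) = 486000.
Highest utility is B, so B ≻ C ≻ A.

Bundle B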